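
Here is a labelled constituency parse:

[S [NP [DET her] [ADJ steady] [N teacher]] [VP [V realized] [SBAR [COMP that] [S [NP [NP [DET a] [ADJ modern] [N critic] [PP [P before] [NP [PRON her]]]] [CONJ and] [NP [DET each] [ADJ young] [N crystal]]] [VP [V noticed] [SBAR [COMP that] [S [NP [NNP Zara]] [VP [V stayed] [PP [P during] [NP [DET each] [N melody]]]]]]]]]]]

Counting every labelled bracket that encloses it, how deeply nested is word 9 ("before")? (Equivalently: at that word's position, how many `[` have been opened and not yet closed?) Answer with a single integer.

Counting open brackets not yet closed at "before": [S [VP [SBAR [S [NP [NP [PP [P = 8.

8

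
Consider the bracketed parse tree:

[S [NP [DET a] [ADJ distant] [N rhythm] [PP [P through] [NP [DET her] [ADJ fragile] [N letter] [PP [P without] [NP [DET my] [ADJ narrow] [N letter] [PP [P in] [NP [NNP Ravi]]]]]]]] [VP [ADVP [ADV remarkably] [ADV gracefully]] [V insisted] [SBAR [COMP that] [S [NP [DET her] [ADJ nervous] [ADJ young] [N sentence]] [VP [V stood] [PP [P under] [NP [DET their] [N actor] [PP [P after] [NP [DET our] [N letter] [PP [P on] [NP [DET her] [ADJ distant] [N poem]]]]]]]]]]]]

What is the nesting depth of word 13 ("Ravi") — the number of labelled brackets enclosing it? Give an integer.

9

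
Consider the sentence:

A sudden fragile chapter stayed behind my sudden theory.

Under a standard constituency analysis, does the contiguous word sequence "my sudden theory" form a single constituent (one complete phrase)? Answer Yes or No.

Yes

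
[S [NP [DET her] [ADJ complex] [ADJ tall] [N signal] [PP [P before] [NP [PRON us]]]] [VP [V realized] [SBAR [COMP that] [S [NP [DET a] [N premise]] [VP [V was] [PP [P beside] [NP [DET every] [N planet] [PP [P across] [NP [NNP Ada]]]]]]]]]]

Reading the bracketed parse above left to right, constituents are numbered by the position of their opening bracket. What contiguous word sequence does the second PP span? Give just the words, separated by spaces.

beside every planet across Ada

The PP opening brackets appear, in order, over: "before us"; "beside every planet across Ada"; "across Ada". The second one spans "beside every planet across Ada".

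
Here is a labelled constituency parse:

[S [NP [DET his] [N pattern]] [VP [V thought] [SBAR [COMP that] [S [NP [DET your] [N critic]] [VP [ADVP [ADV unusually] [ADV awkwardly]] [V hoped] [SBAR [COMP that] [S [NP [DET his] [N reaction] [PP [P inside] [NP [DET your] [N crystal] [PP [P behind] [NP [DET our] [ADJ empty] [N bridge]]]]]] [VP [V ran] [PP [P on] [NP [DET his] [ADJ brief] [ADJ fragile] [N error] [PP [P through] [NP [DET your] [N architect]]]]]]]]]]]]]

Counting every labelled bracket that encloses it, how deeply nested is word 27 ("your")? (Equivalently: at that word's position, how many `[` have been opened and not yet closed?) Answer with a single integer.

13

The word sits inside DET, which is inside NP, inside PP, inside NP, inside PP, inside VP, inside S, inside SBAR, inside VP, inside S, inside SBAR, inside VP, inside S — 13 brackets in all.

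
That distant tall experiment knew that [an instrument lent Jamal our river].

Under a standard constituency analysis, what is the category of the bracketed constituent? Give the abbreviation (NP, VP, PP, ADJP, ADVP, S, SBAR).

S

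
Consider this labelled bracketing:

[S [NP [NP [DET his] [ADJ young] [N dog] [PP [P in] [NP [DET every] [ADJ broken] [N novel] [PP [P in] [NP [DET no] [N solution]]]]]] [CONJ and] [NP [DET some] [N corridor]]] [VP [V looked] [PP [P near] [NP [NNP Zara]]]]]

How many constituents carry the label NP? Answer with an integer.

Listing each NP by its span: [NP his young dog in every broken novel in no solution and some corridor]; [NP his young dog in every broken novel in no solution]; [NP every broken novel in no solution]; [NP no solution]; [NP some corridor]; [NP Zara] — that makes 6.

6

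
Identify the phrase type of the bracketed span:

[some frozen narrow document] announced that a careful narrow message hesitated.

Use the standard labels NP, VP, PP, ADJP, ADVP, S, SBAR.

NP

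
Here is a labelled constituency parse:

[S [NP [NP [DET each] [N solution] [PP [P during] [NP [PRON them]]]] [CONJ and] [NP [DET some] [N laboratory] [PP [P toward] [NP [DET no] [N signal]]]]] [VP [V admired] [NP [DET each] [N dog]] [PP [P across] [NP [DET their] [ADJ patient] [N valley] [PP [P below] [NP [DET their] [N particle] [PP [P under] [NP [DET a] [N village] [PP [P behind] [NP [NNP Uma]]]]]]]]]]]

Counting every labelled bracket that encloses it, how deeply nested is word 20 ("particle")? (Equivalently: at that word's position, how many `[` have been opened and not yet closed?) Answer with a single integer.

7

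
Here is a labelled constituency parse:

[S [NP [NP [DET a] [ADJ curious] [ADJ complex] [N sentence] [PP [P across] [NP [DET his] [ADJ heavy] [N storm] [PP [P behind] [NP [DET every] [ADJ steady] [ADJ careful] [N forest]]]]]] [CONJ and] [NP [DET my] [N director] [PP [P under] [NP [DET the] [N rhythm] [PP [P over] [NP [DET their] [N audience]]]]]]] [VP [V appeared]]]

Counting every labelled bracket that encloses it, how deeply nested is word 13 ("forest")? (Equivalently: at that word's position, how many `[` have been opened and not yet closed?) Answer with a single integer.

8

Counting open brackets not yet closed at "forest": [S [NP [NP [PP [NP [PP [NP [N = 8.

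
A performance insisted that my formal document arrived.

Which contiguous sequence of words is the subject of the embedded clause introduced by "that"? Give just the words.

The subject of the embedded clause introduced by "that" is the NP immediately before the verb "arrived": "my formal document".

my formal document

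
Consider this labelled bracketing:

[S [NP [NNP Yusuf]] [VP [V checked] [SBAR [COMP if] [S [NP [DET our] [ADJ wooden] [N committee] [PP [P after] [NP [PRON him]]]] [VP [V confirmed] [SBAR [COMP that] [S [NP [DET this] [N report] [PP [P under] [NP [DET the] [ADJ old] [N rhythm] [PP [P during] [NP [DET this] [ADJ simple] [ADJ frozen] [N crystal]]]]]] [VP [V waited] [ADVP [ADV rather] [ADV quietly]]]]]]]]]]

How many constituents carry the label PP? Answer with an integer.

Scanning left to right, an opening `[PP` appears at word positions 7, 13, 17 — 3 in total.

3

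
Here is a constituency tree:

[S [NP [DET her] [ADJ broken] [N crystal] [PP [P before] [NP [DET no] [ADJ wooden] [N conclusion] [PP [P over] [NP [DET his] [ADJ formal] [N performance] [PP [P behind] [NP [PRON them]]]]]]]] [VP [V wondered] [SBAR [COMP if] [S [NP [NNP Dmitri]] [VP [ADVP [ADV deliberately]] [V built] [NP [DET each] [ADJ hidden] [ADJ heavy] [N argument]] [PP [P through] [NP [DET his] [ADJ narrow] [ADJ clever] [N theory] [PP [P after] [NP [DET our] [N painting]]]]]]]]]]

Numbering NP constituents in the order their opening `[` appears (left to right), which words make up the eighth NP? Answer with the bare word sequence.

Opening `[NP` markers occur at word positions 1, 5, 9, 13, 16, 19, 24, 29; the eighth of these opens the constituent [NP our painting].

our painting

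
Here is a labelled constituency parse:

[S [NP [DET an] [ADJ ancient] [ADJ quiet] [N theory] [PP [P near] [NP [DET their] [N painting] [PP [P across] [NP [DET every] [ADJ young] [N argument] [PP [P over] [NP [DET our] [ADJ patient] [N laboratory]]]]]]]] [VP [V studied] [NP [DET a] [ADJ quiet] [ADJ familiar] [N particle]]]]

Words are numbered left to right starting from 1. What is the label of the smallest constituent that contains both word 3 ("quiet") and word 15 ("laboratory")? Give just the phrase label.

The smallest bracket enclosing both words is [NP an ancient quiet theory near their painting across every young argument over our patient laboratory], so the label is NP.

NP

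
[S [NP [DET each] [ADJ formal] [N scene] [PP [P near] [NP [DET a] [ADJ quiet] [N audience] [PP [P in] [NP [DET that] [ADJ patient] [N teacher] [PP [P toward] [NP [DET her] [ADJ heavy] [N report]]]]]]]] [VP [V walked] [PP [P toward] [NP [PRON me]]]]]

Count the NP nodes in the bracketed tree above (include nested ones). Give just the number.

5

Scanning left to right, an opening `[NP` appears at word positions 1, 5, 9, 13, 18 — 5 in total.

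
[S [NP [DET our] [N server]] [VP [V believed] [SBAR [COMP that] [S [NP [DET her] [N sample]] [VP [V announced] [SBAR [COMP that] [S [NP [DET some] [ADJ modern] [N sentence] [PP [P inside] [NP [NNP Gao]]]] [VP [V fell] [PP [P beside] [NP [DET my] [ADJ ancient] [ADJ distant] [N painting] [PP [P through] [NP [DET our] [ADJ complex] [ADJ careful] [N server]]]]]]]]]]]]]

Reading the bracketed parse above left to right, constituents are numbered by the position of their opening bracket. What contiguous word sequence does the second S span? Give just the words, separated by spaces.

her sample announced that some modern sentence inside Gao fell beside my ancient distant painting through our complex careful server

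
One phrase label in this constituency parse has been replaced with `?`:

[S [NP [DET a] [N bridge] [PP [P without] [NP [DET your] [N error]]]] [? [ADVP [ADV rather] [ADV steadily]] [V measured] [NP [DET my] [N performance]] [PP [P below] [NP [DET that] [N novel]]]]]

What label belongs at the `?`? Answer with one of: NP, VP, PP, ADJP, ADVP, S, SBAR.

VP

Looking at what the `?` directly dominates — ADVP, V 'measured', NP, PP — this is a verb phrase (VP).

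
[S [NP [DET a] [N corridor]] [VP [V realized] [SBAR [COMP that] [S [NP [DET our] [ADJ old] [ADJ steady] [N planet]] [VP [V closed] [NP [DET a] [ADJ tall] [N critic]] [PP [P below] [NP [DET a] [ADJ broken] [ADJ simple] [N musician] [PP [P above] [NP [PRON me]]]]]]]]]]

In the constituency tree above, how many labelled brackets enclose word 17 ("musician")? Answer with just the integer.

8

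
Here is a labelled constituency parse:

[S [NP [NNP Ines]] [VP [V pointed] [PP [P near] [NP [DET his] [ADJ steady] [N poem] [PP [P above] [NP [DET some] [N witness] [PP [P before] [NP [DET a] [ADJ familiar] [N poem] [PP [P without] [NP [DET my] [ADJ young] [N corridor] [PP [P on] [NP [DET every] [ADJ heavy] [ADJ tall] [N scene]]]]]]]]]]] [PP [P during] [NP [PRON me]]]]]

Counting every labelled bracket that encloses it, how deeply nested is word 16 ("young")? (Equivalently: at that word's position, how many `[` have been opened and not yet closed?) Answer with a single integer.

11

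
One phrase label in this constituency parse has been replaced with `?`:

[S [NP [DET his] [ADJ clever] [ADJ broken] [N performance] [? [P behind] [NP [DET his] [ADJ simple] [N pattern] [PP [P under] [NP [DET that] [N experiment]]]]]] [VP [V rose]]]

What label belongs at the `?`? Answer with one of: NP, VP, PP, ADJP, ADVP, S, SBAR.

PP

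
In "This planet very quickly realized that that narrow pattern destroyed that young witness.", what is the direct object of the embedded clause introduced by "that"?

that young witness

"destroyed" heads the VP of the embedded clause introduced by "that", and "that young witness" is its direct object.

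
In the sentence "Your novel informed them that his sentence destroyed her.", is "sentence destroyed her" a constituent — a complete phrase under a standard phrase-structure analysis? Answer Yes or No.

No

The sequence begins inside the noun phrase "his sentence" and ends inside the verb phrase "destroyed her"; it crosses a phrase boundary, so no single node in the tree spans exactly those words.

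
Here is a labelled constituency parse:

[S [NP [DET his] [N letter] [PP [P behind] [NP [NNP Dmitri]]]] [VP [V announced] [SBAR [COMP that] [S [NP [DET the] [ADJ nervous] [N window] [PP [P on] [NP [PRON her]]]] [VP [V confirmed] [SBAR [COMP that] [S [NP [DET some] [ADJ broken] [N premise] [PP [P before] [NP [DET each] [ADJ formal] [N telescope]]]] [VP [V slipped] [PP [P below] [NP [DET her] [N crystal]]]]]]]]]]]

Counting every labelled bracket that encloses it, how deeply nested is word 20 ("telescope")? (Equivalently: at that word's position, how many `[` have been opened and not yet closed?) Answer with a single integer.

The word sits inside N, which is inside NP, inside PP, inside NP, inside S, inside SBAR, inside VP, inside S, inside SBAR, inside VP, inside S — 11 brackets in all.

11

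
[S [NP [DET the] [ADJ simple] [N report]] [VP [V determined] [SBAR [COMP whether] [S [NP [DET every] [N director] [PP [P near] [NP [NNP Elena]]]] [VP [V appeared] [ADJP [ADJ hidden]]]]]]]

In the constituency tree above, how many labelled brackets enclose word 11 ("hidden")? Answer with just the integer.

7

Counting open brackets not yet closed at "hidden": [S [VP [SBAR [S [VP [ADJP [ADJ = 7.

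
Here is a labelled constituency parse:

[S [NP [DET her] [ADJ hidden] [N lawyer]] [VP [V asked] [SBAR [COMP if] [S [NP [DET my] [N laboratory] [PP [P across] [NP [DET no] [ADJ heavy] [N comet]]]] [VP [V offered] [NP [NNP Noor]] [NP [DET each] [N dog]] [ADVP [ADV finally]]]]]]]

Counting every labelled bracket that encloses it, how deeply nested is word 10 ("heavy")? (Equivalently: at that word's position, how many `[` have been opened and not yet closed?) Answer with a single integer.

The word sits inside ADJ, which is inside NP, inside PP, inside NP, inside S, inside SBAR, inside VP, inside S — 8 brackets in all.

8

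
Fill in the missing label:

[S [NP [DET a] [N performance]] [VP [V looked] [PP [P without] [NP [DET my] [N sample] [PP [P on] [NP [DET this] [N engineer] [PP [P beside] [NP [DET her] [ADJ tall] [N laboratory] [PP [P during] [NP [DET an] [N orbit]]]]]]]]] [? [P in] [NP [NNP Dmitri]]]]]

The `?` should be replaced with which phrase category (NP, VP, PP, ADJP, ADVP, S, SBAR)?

PP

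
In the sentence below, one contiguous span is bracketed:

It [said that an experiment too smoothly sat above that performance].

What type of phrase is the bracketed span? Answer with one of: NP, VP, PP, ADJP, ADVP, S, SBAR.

"said" is the head of the bracketed span, so the span is a verb phrase: VP.

VP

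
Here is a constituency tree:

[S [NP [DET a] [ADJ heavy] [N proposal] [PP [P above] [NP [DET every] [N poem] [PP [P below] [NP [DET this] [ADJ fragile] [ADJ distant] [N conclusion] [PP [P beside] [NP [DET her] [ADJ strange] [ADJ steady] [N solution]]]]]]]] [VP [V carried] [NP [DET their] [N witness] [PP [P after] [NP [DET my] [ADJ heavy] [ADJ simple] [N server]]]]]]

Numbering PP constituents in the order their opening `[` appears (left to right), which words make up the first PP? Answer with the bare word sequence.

above every poem below this fragile distant conclusion beside her strange steady solution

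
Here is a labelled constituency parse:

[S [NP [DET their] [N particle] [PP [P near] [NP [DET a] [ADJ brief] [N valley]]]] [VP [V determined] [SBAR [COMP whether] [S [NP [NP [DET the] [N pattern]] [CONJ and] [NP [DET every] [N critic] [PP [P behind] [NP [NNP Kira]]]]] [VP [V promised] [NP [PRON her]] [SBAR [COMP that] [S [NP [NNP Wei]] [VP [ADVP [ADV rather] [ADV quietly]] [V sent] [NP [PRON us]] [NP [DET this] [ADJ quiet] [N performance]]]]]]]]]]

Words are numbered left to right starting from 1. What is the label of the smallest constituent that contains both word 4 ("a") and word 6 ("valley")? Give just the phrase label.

Word 4 lies under S → NP → PP → NP → DET; word 6 lies under S → NP → PP → NP → N. The lowest shared node is the NP.

NP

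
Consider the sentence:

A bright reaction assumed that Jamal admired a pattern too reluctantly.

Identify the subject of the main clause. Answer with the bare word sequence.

In the main clause the verb is "assumed"; the NP preceding it, "a bright reaction", is the subject.

a bright reaction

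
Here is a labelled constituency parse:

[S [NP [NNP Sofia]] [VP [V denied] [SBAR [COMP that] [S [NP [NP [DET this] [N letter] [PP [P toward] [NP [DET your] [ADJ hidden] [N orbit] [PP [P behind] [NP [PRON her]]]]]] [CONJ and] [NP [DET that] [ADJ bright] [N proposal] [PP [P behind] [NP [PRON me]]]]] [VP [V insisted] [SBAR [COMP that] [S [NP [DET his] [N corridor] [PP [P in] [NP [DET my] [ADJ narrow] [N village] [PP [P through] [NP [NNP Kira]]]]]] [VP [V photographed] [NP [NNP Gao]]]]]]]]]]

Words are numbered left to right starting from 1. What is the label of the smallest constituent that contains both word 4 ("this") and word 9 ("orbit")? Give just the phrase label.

The smallest bracket enclosing both words is [NP this letter toward your hidden orbit behind her], so the label is NP.

NP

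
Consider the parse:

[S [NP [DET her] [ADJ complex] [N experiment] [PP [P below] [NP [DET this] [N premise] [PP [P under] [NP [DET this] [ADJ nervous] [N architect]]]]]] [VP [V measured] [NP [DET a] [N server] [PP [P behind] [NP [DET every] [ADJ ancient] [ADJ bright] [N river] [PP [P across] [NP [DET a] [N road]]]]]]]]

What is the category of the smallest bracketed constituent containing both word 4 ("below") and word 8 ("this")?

Word 4 lies under S → NP → PP → P; word 8 lies under S → NP → PP → NP → PP → NP → DET. The lowest shared node is the PP.

PP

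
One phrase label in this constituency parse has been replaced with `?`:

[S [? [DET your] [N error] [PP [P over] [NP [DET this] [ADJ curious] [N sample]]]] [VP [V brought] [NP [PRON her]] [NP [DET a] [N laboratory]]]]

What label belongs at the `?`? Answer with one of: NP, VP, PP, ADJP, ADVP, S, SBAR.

The `?` node immediately contains: DET 'your', N 'error', PP. That is the internal structure of a noun phrase, so the label is NP.

NP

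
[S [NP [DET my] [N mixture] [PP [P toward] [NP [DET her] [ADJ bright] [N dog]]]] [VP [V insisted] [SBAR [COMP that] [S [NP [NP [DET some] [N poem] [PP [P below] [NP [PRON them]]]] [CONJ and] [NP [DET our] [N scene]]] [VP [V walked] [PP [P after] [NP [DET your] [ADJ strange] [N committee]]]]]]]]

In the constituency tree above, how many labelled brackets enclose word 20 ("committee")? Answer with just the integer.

Path from the root down to the word: S → VP → SBAR → S → VP → PP → NP → N. That is 8 enclosing brackets.

8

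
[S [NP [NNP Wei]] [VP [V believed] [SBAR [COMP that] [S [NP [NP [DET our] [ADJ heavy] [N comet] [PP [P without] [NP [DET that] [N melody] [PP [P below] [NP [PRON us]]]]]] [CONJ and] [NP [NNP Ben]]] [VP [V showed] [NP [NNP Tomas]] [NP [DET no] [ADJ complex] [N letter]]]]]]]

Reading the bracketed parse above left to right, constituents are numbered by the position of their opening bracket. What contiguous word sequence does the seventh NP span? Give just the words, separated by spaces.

Tomas

In left-to-right order the NP constituents are "Wei"; "our heavy comet without that melody below us and Ben"; "our heavy comet without that melody below us"; "that melody below us"; "us"; "Ben"; "Tomas"; "no complex letter". Number 7 is "Tomas".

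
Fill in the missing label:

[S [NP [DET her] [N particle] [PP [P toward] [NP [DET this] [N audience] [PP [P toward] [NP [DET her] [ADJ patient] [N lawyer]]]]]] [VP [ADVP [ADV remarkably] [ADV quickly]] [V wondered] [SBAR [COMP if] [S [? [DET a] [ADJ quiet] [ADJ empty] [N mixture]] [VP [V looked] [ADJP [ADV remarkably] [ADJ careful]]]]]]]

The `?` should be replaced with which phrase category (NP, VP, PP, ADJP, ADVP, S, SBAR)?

NP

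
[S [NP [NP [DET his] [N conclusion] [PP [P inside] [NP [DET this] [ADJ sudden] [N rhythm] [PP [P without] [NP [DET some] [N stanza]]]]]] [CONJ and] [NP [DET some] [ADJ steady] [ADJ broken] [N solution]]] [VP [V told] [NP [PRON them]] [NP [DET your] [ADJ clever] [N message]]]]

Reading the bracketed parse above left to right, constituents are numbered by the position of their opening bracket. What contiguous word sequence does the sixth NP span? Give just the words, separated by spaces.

them

The NP opening brackets appear, in order, over: "his conclusion inside this sudden rhythm without some stanza and some steady broken solution"; "his conclusion inside this sudden rhythm without some stanza"; "this sudden rhythm without some stanza"; "some stanza"; "some steady broken solution"; "them"; "your clever message". The sixth one spans "them".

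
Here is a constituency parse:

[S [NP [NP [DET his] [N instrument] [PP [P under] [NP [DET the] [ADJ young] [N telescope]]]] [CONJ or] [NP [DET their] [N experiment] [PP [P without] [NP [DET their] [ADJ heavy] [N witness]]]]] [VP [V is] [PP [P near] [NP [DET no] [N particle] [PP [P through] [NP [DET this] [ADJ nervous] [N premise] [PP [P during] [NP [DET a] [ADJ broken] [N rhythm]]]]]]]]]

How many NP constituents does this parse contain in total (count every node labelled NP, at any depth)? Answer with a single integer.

8

Scanning left to right, an opening `[NP` appears at word positions 1, 1, 4, 8, 11, 16, 19, 23 — 8 in total.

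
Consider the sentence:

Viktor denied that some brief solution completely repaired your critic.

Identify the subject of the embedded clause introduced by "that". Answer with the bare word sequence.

some brief solution

The subject of the embedded clause introduced by "that" is the NP immediately before the verb "repaired": "some brief solution".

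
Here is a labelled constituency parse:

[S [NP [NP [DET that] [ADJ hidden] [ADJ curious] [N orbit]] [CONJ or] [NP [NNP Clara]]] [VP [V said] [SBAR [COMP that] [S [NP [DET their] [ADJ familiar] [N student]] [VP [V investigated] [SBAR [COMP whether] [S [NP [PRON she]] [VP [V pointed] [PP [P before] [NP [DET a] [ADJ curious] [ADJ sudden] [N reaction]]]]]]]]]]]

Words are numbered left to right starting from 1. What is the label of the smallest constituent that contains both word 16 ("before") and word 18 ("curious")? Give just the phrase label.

The smallest bracket enclosing both words is [PP before a curious sudden reaction], so the label is PP.

PP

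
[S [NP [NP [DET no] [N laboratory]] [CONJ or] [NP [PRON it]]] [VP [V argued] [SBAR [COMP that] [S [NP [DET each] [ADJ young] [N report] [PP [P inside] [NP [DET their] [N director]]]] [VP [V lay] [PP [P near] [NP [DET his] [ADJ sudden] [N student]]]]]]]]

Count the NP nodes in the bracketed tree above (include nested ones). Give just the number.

6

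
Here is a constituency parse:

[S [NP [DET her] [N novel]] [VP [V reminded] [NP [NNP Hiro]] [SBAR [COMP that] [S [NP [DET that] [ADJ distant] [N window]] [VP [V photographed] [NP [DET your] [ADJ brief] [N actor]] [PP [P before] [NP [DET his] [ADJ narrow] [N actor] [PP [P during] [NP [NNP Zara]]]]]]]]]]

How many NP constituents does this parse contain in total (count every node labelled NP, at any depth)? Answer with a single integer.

6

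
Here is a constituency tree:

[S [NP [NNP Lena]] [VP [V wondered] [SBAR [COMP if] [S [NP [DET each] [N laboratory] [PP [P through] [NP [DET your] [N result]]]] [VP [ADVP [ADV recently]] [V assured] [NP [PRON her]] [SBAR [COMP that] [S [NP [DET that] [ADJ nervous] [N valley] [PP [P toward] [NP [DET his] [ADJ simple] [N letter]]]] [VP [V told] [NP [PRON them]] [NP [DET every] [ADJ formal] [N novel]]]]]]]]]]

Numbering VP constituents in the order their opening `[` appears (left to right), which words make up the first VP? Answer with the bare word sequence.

The VP opening brackets appear, in order, over: "wondered if each laboratory through your result recently assured her that that nervous valley toward his simple letter told them every formal novel"; "recently assured her that that nervous valley toward his simple letter told them every formal novel"; "told them every formal novel". The first one spans "wondered if each laboratory through your result recently assured her that that nervous valley toward his simple letter told them every formal novel".

wondered if each laboratory through your result recently assured her that that nervous valley toward his simple letter told them every formal novel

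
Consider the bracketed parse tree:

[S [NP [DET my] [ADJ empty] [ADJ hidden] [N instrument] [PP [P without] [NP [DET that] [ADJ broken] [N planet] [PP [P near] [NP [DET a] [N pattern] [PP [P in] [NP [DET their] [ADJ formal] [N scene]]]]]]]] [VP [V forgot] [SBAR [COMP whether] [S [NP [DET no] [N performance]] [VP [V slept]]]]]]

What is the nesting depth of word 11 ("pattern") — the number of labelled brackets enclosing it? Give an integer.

7

Path from the root down to the word: S → NP → PP → NP → PP → NP → N. That is 7 enclosing brackets.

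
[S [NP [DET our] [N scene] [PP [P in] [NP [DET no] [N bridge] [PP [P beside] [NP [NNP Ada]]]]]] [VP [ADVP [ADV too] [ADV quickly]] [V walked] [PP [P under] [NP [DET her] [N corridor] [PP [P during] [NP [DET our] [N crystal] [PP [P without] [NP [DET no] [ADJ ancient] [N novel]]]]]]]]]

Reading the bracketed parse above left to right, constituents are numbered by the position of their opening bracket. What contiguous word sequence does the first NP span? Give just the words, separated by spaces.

Opening `[NP` markers occur at word positions 1, 4, 7, 12, 15, 18; the first of these opens the constituent [NP our scene in no bridge beside Ada].

our scene in no bridge beside Ada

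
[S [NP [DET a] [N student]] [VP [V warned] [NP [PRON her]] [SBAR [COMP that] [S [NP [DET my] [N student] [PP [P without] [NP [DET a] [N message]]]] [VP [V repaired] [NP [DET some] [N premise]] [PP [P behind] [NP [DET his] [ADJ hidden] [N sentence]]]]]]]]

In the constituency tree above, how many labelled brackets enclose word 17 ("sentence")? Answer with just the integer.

8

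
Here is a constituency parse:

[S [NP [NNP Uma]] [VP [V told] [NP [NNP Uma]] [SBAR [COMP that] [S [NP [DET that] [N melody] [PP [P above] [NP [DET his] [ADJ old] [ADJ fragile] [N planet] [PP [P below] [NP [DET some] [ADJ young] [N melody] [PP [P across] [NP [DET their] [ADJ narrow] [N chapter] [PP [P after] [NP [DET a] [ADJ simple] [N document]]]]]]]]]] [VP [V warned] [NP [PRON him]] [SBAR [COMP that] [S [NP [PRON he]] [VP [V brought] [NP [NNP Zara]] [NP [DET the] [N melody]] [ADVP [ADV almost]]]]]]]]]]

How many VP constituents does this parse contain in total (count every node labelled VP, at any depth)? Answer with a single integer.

Scanning left to right, an opening `[VP` appears at word positions 2, 24, 28 — 3 in total.

3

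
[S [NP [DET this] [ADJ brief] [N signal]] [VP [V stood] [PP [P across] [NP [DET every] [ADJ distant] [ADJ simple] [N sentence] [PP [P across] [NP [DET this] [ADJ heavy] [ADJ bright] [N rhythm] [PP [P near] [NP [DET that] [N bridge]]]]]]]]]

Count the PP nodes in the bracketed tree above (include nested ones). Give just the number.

The PP constituents are: [PP across every distant simple sentence across this heavy bright rhythm near that bridge]; [PP across this heavy bright rhythm near that bridge]; [PP near that bridge]. Total: 3.

3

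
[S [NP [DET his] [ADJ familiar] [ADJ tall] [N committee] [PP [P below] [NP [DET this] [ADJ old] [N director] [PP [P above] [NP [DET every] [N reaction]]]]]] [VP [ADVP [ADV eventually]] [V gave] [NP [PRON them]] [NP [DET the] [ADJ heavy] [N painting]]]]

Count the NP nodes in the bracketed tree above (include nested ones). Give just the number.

5

The NP constituents are: [NP his familiar tall committee below this old director above every reaction]; [NP this old director above every reaction]; [NP every reaction]; [NP them]; [NP the heavy painting]. Total: 5.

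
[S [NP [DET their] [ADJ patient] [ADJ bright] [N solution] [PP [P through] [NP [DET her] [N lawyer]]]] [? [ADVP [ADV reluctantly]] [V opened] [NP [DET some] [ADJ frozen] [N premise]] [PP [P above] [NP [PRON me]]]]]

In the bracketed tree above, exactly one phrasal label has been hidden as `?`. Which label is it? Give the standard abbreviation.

Looking at what the `?` directly dominates — ADVP, V 'opened', NP, PP — this is a verb phrase (VP).

VP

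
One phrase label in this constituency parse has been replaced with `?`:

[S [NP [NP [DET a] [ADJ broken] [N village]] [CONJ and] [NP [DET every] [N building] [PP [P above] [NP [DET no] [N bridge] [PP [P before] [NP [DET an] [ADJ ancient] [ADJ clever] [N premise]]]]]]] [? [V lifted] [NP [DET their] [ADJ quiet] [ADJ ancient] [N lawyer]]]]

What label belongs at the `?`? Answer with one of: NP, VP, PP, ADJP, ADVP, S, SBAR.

VP

Looking at what the `?` directly dominates — V 'lifted', NP — this is a verb phrase (VP).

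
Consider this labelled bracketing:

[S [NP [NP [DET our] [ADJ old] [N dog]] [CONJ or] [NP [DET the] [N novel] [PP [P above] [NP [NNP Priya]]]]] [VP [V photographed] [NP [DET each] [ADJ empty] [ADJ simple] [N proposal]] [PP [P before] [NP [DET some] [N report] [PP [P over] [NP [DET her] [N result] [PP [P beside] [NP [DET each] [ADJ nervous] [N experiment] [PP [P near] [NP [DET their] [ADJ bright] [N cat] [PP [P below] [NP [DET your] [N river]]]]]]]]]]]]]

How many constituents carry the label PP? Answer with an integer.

6

The PP constituents are: [PP above Priya]; [PP before some report over her result beside each nervous experiment near their bright cat below your river]; [PP over her result beside each nervous experiment near their bright cat below your river]; [PP beside each nervous experiment near their bright cat below your river]; [PP near their bright cat below your river]; [PP below your river]. Total: 6.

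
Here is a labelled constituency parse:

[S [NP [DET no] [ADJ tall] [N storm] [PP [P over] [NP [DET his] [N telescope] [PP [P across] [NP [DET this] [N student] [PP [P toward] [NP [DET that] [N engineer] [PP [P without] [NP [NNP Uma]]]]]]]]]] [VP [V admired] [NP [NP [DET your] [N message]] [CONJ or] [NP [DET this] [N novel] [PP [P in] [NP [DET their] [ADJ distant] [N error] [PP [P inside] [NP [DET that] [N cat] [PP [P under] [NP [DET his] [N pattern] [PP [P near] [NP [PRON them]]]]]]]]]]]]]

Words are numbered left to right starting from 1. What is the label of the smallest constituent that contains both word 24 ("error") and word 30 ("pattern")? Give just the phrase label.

NP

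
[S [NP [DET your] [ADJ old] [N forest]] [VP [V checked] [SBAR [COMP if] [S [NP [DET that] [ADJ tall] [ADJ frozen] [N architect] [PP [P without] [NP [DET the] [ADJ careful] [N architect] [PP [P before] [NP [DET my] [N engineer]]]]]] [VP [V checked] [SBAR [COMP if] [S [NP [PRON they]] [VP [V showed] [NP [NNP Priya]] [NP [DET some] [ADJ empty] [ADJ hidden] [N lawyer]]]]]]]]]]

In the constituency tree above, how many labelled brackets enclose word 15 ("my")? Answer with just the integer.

Counting open brackets not yet closed at "my": [S [VP [SBAR [S [NP [PP [NP [PP [NP [DET = 10.

10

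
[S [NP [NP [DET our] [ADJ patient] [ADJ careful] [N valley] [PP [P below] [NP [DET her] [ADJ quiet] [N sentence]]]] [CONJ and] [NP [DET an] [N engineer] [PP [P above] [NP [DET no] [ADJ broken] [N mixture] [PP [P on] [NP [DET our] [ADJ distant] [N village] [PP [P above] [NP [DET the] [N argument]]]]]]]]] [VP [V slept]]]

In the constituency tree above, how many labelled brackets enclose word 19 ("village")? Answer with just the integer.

The word sits inside N, which is inside NP, inside PP, inside NP, inside PP, inside NP, inside NP, inside S — 8 brackets in all.

8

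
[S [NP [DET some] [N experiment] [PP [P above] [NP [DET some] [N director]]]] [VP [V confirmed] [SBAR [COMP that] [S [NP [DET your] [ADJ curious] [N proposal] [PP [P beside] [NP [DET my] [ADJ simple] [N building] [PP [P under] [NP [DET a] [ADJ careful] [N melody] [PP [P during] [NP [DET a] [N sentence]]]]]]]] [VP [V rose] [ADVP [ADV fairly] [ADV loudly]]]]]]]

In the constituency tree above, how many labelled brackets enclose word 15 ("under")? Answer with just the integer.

9

Path from the root down to the word: S → VP → SBAR → S → NP → PP → NP → PP → P. That is 9 enclosing brackets.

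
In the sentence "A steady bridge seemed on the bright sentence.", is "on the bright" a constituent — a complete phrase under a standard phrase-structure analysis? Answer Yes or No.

No

The sequence begins inside the preposition "on" and ends inside the noun phrase "the bright sentence"; it crosses a phrase boundary, so no single node in the tree spans exactly those words.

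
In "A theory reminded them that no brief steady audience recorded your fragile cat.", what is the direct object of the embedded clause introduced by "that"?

"recorded" heads the VP of the embedded clause introduced by "that", and "your fragile cat" is its direct object.

your fragile cat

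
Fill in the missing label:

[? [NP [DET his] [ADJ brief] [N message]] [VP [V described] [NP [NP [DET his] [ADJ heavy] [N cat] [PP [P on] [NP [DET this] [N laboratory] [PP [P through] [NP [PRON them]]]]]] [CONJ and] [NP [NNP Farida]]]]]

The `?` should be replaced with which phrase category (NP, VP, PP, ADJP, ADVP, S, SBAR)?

Looking at what the `?` directly dominates — NP, VP — this is a clause (S).

S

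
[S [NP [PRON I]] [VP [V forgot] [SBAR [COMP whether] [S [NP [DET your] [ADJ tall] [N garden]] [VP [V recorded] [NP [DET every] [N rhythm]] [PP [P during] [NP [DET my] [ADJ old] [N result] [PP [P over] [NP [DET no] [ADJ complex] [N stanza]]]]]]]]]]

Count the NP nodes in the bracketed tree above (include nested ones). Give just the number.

5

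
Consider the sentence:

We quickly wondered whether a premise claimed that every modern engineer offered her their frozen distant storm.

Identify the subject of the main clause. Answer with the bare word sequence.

In the main clause the verb is "wondered"; the NP preceding it, "we", is the subject.

we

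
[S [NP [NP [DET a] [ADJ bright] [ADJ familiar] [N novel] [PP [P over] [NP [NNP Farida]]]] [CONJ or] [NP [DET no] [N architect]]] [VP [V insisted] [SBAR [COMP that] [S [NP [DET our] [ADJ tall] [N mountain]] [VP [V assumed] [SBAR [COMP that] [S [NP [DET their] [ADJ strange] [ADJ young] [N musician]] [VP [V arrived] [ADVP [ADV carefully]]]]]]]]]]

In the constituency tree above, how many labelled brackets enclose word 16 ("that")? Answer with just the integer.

7

The word sits inside COMP, which is inside SBAR, inside VP, inside S, inside SBAR, inside VP, inside S — 7 brackets in all.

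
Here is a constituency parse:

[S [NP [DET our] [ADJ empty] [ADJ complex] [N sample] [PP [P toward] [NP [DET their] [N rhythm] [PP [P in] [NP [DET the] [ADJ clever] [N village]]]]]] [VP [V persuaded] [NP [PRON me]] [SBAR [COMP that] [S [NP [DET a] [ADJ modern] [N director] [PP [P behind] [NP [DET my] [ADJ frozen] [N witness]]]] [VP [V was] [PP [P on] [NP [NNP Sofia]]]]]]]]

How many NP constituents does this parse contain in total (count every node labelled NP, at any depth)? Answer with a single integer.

7

The NP constituents are: [NP our empty complex sample toward their rhythm in the clever village]; [NP their rhythm in the clever village]; [NP the clever village]; [NP me]; [NP a modern director behind my frozen witness]; [NP my frozen witness] …. Total: 7.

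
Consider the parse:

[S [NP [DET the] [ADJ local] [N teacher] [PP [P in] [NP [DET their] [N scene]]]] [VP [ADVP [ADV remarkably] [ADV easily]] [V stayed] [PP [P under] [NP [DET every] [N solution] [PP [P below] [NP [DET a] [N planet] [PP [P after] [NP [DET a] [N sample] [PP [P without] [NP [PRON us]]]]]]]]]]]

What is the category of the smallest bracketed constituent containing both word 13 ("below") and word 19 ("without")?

PP

Word 13 lies under S → VP → PP → NP → PP → P; word 19 lies under S → VP → PP → NP → PP → NP → PP → NP → PP → P. The lowest shared node is the PP.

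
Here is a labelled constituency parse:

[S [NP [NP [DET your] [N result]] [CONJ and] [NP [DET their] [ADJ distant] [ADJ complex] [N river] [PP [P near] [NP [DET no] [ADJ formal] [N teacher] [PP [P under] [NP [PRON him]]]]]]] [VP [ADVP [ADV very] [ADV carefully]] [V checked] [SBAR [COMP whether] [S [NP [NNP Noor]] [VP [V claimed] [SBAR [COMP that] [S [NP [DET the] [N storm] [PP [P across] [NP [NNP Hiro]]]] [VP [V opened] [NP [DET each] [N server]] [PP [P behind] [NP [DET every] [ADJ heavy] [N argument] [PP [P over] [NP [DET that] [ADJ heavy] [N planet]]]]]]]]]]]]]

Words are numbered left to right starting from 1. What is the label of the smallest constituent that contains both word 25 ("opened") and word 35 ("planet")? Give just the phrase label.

VP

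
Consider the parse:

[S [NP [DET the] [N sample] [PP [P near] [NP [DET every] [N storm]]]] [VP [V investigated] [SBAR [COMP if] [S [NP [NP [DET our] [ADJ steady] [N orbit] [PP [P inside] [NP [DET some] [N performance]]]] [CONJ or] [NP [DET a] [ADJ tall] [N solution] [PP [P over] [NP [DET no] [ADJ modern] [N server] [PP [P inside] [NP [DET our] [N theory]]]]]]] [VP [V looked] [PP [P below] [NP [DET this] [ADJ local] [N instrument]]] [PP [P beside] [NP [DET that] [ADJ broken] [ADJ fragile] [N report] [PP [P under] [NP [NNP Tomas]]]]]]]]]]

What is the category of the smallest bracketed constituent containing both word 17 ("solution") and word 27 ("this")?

S

Word 17 lies under S → VP → SBAR → S → NP → NP → N; word 27 lies under S → VP → SBAR → S → VP → PP → NP → DET. The lowest shared node is the S.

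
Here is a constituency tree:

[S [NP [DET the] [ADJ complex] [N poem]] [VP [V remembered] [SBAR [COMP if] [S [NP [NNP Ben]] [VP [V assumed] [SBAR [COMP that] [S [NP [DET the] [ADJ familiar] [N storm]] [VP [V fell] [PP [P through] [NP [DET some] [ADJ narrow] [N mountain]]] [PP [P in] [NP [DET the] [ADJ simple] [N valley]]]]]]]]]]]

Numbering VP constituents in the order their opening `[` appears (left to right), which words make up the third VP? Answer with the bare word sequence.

fell through some narrow mountain in the simple valley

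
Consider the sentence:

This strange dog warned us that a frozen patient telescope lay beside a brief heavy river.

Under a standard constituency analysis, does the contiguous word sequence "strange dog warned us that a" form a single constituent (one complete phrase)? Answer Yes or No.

No

"strange" belongs to the noun phrase "this strange dog" while "a" belongs to the verb phrase "warned us that a frozen patient telescope lay beside a brief heavy river"; a span that runs across that boundary is not a single phrase.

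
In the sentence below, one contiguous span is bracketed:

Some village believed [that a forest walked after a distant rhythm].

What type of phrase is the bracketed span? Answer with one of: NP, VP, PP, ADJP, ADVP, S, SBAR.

SBAR

The bracketed span "that a forest walked after a distant rhythm" is headed by "that", making it a subordinate clause (SBAR).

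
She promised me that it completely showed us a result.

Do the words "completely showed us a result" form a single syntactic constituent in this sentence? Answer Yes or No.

The sequence corresponds to a single VP node — the verb phrase "completely showed us a result".

Yes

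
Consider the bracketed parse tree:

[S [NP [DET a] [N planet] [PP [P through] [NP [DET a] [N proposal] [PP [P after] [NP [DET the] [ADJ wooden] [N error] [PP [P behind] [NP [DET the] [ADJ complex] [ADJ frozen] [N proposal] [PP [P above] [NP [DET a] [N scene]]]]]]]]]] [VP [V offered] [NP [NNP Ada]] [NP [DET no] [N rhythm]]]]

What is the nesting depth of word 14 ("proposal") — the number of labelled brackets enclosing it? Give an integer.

9

Path from the root down to the word: S → NP → PP → NP → PP → NP → PP → NP → N. That is 9 enclosing brackets.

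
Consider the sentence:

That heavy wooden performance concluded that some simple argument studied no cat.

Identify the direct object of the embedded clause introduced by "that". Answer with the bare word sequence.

no cat

"studied" heads the VP of the embedded clause introduced by "that", and "no cat" is its direct object.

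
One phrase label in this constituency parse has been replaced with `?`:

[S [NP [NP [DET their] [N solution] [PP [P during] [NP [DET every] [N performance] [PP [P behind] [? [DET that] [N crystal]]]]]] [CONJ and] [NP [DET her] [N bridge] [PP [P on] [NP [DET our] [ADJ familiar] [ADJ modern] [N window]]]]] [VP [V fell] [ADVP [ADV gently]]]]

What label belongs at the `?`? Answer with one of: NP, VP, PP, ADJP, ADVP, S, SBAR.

A constituent whose immediate children are DET 'that', N 'crystal' is a noun phrase: NP.

NP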